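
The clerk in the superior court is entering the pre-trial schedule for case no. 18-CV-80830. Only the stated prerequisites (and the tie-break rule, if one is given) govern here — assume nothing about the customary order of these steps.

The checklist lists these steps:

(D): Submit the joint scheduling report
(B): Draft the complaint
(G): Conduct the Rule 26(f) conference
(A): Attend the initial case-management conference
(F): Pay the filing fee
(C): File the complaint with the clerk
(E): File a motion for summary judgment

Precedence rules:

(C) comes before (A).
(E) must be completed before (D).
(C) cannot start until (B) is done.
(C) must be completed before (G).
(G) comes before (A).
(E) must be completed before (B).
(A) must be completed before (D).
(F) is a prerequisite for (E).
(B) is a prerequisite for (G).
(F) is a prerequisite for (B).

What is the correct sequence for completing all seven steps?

(F), (E), (B), (C), (G), (A), (D)

(F) has no prerequisites → (F) first.
(E) is the only step now ready → (E).
Next only (B) has its prerequisites met → (B).
(C) is the only step now ready → (C).
Next only (G) has its prerequisites met → (G).
(A) is the only step now ready → (A).
(D) needed (A) and (E), now all done → (D).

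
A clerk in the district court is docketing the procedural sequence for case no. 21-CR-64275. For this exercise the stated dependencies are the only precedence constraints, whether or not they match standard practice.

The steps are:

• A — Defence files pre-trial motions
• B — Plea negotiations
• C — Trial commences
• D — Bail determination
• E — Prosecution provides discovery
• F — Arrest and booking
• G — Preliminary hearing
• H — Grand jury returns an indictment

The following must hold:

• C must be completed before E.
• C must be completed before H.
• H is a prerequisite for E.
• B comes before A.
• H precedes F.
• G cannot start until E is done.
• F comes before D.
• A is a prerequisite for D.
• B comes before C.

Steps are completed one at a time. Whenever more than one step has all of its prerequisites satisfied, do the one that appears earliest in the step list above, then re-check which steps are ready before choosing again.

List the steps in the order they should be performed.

B, A, C, H, E, F, D, G

B has no prerequisites → B first.
A and C are both available; A is listed earlier → A.
That leaves C as the only ready step → C.
H is the only step now ready → H.
E and F are both available; E is listed earlier → E.
Now F and G have their prerequisites met. F is listed earlier, so F next.
D now also ready, so the ready set is {D, G}; D is listed earlier → D.
G needed E, now all done → G.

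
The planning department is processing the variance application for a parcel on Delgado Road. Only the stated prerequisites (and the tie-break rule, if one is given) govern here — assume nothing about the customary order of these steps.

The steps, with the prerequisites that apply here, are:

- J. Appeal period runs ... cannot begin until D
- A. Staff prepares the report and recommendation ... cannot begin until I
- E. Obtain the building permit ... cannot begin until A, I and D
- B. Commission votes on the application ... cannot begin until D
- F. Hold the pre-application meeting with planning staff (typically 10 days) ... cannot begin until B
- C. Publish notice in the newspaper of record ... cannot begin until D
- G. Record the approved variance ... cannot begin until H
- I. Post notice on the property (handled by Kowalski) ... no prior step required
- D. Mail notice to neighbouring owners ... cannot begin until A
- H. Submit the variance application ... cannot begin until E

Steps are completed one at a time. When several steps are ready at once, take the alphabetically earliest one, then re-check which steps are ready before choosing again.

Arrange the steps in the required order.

I, A, D, B, C, E, F, H, G, J

I is the only step with nothing outstanding, so it goes first.
That leaves A as the only ready step → A.
D needed A, now all done → D.
Ready: B, C, E and J. B has the earlier label → B.
C, E, F and J are all available; C has the earlier label → C.
Ready: E, F and J. E has the earlier label → E.
Now F, H and J have their prerequisites met. F has the earlier label, so F next.
Now H and J have their prerequisites met. H has the earlier label, so H next.
G now also ready, so the ready set is {G, J}; G has the earlier label → G.
J is the only step now ready → J.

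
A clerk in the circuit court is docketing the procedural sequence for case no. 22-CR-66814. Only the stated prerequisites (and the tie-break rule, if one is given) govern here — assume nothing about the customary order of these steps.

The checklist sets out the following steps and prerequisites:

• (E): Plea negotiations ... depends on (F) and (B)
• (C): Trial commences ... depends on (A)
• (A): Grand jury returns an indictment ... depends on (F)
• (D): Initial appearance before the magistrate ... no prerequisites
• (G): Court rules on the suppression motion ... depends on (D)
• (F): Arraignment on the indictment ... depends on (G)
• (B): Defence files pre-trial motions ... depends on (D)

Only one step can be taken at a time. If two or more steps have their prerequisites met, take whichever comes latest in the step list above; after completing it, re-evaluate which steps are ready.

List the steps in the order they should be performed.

Only (D) has no prerequisites, so it is first.
Ready: (B) and (G). (B) is listed later → (B).
(G) is the only step now ready → (G).
(F) needed (G), now all done → (F).
Now (A) and (E) have their prerequisites met. (A) is listed later, so (A) next.
(C) now also ready, so the ready set is {(C), (E)}; (C) is listed later → (C).
That leaves (E) as the only ready step → (E).

(D) (B) (G) (F) (A) (C) (E)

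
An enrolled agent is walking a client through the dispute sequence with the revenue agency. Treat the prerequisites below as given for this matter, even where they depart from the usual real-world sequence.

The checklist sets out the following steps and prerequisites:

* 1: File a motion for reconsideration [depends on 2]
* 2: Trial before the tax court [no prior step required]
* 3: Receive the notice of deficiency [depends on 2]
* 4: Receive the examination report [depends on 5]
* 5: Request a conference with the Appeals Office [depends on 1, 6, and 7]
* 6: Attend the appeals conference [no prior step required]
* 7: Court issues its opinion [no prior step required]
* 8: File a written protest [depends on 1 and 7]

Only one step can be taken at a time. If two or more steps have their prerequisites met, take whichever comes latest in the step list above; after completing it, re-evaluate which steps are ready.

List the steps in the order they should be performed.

7, 6, 2, 3, 1, 8, 5, 4

Nothing is required for 7, 6 and 2. 7 is listed later → 7 first.
6 and 2 are both available; 6 is listed later → 6.
2 is the only step now ready → 2.
3 and 1 are both available; 3 is listed later → 3.
1 needed 2, now all done → 1.
Now 8 and 5 have their prerequisites met. 8 is listed later, so 8 next.
That leaves 5 as the only ready step → 5.
4 needed 5, now all done → 4.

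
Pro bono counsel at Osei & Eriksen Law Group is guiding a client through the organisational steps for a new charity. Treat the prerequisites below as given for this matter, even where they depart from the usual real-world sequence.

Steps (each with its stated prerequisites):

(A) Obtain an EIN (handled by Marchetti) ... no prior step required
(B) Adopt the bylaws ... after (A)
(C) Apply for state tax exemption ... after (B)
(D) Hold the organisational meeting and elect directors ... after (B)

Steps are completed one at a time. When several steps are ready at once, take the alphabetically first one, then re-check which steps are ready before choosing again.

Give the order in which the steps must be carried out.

(A) (B) (C) (D)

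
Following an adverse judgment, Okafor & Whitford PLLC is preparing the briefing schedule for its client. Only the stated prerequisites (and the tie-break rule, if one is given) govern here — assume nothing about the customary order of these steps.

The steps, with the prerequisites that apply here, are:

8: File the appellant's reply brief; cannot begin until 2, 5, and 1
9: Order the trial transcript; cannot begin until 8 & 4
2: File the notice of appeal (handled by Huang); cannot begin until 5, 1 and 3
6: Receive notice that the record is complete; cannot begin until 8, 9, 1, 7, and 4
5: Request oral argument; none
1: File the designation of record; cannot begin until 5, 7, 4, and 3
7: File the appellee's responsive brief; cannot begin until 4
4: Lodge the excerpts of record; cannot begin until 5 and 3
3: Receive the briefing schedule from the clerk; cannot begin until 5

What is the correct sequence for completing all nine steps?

5 3 4 7 1 2 8 9 6

5 is the only step with nothing outstanding, so it goes first.
That leaves 3 as the only ready step → 3.
4 needed 5 and 3, now all done → 4.
That leaves 7 as the only ready step → 7.
1 needed 5, 7, 4 and 3, now all done → 1.
2 needed 5, 1 and 3, now all done → 2.
Next only 8 has its prerequisites met → 8.
9 needed 8 and 4, now all done → 9.
Next only 6 has its prerequisites met → 6.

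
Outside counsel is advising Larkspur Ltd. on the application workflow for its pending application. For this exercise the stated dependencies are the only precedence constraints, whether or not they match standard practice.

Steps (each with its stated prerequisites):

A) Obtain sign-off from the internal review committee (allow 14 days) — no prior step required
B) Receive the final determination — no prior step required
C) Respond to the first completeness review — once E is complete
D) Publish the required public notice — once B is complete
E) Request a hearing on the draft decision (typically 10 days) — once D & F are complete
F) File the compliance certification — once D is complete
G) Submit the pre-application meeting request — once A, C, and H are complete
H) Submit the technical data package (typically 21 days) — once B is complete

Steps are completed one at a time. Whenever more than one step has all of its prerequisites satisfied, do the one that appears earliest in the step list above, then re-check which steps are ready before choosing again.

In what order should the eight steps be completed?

A and B have no prerequisites; A is listed earlier, so A is first.
B is the only step now ready → B.
D and H are both available; D is listed earlier → D.
F now also ready, so the ready set is {F, H}; F is listed earlier → F.
Ready: E and H. E is listed earlier → E.
Ready: C and H. C is listed earlier → C.
H needed B, now all done → H.
G needed A, C and H, now all done → G.

A, B, D, F, E, C, H, G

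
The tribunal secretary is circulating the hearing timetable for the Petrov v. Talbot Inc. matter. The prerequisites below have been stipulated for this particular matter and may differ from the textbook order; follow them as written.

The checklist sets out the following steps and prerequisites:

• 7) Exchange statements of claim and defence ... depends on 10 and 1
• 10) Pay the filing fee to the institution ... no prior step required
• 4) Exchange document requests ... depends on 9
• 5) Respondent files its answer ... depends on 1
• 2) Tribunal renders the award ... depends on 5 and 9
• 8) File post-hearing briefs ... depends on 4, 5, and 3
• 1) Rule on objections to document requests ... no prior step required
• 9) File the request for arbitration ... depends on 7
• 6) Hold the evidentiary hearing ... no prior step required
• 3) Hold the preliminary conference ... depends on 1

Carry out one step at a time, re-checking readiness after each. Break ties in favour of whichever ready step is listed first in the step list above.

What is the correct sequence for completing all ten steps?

Nothing is required for 10, 1 and 6. 10 is listed earlier → 10 first.
Ready: 1 and 6. 1 is listed earlier → 1.
7, 5 and 3 now also ready, so the ready set is {7, 5, 6, 3}; 7 is listed earlier → 7.
9 now also ready, so the ready set is {5, 9, 6, 3}; 5 is listed earlier → 5.
9, 6 and 3 are all available; 9 is listed earlier → 9.
4 and 2 now also ready, so the ready set is {4, 2, 6, 3}; 4 is listed earlier → 4.
Now 2, 6 and 3 have their prerequisites met. 2 is listed earlier, so 2 next.
Ready: 6 and 3. 6 is listed earlier → 6.
3 needed 1, now all done → 3.
8 is the only step now ready → 8.

10, 1, 7, 5, 9, 4, 2, 6, 3, 8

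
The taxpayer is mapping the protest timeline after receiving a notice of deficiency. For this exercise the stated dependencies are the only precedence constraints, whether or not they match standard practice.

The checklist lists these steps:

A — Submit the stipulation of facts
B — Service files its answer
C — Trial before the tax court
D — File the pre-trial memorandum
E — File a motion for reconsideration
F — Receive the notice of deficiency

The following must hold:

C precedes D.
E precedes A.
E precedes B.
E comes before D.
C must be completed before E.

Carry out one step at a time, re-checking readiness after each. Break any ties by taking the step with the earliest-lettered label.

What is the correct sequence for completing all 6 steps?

C → E → A → B → D → F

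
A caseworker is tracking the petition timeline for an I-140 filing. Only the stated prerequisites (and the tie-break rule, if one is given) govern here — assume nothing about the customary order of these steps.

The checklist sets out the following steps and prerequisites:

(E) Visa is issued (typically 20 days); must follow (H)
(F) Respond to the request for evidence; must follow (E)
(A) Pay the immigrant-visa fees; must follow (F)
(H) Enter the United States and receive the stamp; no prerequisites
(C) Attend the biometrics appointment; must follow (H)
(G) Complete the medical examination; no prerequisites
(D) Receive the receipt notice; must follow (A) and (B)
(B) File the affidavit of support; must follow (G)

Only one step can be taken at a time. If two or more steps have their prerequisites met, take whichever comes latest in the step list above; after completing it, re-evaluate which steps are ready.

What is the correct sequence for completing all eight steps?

(G) and (H) have no prerequisites; (G) is listed later, so (G) is first.
(B) and (H) are both available; (B) is listed later → (B).
That leaves (H) as the only ready step → (H).
(C) and (E) are both available; (C) is listed later → (C).
Next only (E) has its prerequisites met → (E).
Next only (F) has its prerequisites met → (F).
Next only (A) has its prerequisites met → (A).
(D) needed (B) and (A), now all done → (D).

(G) (B) (H) (C) (E) (F) (A) (D)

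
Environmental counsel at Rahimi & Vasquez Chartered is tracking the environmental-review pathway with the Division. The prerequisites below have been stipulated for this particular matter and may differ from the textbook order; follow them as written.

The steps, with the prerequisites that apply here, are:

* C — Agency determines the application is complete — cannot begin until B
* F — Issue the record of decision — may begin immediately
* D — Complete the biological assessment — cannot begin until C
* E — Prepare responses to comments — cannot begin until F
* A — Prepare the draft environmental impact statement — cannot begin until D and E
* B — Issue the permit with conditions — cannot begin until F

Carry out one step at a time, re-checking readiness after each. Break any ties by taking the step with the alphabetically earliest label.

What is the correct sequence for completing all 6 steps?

Only F has no prerequisites, so it is first.
Ready: B and E. B has the earlier label → B.
C now also ready, so the ready set is {C, E}; C has the earlier label → C.
D now also ready, so the ready set is {D, E}; D has the earlier label → D.
E is the only step now ready → E.
A is the only step now ready → A.

F, B, C, D, E, A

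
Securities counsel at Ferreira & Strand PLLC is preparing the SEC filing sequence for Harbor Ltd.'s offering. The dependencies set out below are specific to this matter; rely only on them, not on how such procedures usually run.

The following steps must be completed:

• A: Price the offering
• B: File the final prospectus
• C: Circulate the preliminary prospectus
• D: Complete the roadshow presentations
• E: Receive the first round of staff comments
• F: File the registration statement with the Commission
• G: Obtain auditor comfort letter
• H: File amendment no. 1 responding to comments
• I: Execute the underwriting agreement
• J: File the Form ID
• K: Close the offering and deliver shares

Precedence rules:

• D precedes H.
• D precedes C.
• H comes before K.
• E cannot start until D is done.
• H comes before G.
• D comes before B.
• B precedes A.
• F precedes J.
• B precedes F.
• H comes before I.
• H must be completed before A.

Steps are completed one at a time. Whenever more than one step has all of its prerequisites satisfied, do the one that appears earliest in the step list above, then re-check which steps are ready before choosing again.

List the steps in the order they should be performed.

D B C E F H A G I J K

D is the only step with nothing outstanding, so it goes first.
Now B, C, E and H have their prerequisites met. B is listed earlier, so B next.
Now C, E, F and H have their prerequisites met. C is listed earlier, so C next.
Ready: E, F and H. E is listed earlier → E.
F and H are both available; F is listed earlier → F.
Now H and J have their prerequisites met. H is listed earlier, so H next.
Now A, G, I, J and K have their prerequisites met. A is listed earlier, so A next.
Ready: G, I, J and K. G is listed earlier → G.
I, J and K are all available; I is listed earlier → I.
Ready: J and K. J is listed earlier → J.
K needed H, now all done → K.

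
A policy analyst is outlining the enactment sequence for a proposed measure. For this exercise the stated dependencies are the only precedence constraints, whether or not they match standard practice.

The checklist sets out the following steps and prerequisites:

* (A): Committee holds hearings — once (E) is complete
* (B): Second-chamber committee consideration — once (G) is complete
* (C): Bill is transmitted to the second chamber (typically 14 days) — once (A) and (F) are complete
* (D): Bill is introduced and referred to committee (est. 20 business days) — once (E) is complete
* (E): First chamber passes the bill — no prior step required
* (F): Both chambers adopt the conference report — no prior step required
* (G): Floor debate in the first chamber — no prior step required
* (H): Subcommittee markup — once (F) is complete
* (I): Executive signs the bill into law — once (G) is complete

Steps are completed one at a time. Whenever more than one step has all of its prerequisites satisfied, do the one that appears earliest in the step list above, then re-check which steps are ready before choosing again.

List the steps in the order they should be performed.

(E), (F) and (G) have no prerequisites; (E) is listed earlier, so (E) is first.
(A), (D), (F) and (G) are all available; (A) is listed earlier → (A).
Ready: (D), (F) and (G). (D) is listed earlier → (D).
Now (F) and (G) have their prerequisites met. (F) is listed earlier, so (F) next.
(C) and (H) now also ready, so the ready set is {(C), (G), (H)}; (C) is listed earlier → (C).
Ready: (G) and (H). (G) is listed earlier → (G).
(B) and (I) now also ready, so the ready set is {(B), (H), (I)}; (B) is listed earlier → (B).
Ready: (H) and (I). (H) is listed earlier → (H).
(I) needed (G), now all done → (I).

(E) → (A) → (D) → (F) → (C) → (G) → (B) → (H) → (I)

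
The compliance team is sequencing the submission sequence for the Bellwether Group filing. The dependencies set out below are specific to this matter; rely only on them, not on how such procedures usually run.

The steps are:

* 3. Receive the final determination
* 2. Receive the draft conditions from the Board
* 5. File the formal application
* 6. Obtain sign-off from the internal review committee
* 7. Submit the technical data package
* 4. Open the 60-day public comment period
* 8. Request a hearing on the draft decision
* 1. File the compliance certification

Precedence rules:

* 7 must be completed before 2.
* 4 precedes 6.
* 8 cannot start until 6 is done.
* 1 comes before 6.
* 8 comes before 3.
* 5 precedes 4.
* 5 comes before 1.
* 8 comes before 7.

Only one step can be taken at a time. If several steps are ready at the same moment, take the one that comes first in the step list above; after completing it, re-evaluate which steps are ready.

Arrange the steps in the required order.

Only 5 has no prerequisites, so it is first.
Ready: 4 and 1. 4 is listed earlier → 4.
Next only 1 has its prerequisites met → 1.
That leaves 6 as the only ready step → 6.
8 needed 6, now all done → 8.
Ready: 3 and 7. 3 is listed earlier → 3.
That leaves 7 as the only ready step → 7.
Next only 2 has its prerequisites met → 2.

5 → 4 → 1 → 6 → 8 → 3 → 7 → 2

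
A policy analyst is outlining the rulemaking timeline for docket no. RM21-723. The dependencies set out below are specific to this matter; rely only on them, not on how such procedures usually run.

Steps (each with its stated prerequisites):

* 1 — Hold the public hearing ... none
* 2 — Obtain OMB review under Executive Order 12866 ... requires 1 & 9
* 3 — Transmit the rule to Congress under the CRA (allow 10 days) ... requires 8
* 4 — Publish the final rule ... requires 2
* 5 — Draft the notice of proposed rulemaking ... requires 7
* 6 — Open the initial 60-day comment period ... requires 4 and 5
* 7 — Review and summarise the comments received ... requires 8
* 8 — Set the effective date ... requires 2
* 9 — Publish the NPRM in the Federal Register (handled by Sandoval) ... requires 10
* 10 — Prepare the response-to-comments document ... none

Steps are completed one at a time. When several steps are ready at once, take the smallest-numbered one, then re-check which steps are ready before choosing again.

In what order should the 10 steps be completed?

1 → 10 → 9 → 2 → 4 → 8 → 3 → 7 → 5 → 6

1 and 10 have no prerequisites; 1 has the earlier label, so 1 is first.
That leaves 10 as the only ready step → 10.
Next only 9 has its prerequisites met → 9.
2 needed 1 and 9, now all done → 2.
Now 4 and 8 have their prerequisites met. 4 has the earlier label, so 4 next.
Next only 8 has its prerequisites met → 8.
Now 3 and 7 have their prerequisites met. 3 has the earlier label, so 3 next.
Next only 7 has its prerequisites met → 7.
5 needed 7, now all done → 5.
That leaves 6 as the only ready step → 6.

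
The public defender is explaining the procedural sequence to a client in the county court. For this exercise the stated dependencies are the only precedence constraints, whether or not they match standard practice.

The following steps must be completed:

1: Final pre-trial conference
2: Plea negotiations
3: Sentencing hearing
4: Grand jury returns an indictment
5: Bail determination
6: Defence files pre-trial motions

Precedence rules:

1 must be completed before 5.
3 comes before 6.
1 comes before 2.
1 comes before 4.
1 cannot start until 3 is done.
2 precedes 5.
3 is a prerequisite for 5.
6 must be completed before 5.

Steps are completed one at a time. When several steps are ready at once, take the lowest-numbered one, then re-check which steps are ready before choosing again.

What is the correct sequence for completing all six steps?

3, 1, 2, 4, 6, 5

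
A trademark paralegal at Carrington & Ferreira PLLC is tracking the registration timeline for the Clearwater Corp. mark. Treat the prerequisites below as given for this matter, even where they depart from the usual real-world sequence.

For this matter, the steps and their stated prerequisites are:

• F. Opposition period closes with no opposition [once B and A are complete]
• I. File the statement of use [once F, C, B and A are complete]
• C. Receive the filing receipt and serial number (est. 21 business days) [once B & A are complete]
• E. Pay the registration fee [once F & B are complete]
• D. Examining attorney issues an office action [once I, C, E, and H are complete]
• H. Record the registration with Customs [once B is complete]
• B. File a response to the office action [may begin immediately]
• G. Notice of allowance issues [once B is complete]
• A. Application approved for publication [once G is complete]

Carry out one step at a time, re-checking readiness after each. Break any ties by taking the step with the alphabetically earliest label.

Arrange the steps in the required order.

B → G → A → C → F → E → H → I → D

B is the only step with nothing outstanding, so it goes first.
Ready: G and H. G has the earlier label → G.
A now also ready, so the ready set is {A, H}; A has the earlier label → A.
C and F now also ready, so the ready set is {C, F, H}; C has the earlier label → C.
F and H are both available; F has the earlier label → F.
E and I now also ready, so the ready set is {E, H, I}; E has the earlier label → E.
H and I are both available; H has the earlier label → H.
I needed A, B, C and F, now all done → I.
D needed C, E, H and I, now all done → D.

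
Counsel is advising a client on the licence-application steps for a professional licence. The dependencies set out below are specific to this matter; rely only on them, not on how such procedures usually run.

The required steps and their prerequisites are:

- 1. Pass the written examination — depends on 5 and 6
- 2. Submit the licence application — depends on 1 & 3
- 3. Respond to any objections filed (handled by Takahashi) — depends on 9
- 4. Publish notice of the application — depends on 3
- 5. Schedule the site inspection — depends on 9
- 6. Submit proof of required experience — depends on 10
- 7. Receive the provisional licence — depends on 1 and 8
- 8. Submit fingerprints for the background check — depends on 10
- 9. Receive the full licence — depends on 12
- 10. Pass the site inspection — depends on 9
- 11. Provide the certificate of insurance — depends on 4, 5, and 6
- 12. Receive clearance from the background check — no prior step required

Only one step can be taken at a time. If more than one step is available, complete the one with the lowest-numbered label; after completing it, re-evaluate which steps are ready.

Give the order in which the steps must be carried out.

Only 12 has no prerequisites, so it is first.
9 is the only step now ready → 9.
3, 5 and 10 are all available; 3 has the earlier label → 3.
4 now also ready, so the ready set is {4, 5, 10}; 4 has the earlier label → 4.
Now 5 and 10 have their prerequisites met. 5 has the earlier label, so 5 next.
10 is the only step now ready → 10.
6 and 8 are both available; 6 has the earlier label → 6.
1, 8 and 11 are all available; 1 has the earlier label → 1.
2 now also ready, so the ready set is {2, 8, 11}; 2 has the earlier label → 2.
8 and 11 are both available; 8 has the earlier label → 8.
7 and 11 are both available; 7 has the earlier label → 7.
11 is the only step now ready → 11.

12, 9, 3, 4, 5, 10, 6, 1, 2, 8, 7, 11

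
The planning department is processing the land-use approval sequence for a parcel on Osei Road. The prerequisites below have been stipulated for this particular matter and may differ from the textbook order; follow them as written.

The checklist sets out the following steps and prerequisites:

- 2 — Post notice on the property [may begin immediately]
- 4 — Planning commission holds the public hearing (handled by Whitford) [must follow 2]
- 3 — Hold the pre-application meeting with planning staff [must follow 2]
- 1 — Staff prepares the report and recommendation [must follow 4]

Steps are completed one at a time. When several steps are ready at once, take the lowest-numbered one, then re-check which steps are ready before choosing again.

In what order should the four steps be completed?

2, 3, 4, 1

2 has no prerequisites → 2 first.
Ready: 3 and 4. 3 has the earlier label → 3.
4 needed 2, now all done → 4.
Next only 1 has its prerequisites met → 1.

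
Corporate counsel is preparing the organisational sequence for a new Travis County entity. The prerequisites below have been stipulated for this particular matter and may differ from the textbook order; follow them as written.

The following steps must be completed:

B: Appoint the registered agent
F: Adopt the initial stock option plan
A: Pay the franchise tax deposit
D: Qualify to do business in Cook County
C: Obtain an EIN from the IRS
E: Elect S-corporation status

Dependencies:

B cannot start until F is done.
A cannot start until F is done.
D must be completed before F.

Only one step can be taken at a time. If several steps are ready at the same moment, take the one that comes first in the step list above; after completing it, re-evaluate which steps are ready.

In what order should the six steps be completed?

Nothing is required for D, C and E. D is listed earlier → D first.
F now also ready, so the ready set is {F, C, E}; F is listed earlier → F.
Ready: B, A, C and E. B is listed earlier → B.
Now A, C and E have their prerequisites met. A is listed earlier, so A next.
Ready: C and E. C is listed earlier → C.
That leaves E as the only ready step → E.

D, F, B, A, C, E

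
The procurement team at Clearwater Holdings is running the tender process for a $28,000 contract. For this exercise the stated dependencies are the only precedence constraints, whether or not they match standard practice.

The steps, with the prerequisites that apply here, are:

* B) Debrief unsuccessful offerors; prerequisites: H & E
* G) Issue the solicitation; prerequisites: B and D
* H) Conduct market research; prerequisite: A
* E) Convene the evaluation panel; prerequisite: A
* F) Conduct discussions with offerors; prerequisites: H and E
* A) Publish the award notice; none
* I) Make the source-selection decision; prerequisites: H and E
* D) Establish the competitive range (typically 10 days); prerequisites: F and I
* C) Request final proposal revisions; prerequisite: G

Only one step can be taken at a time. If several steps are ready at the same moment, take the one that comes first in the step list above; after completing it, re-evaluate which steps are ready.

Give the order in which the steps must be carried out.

Only A has no prerequisites, so it is first.
Ready: H and E. H is listed earlier → H.
E needed A, now all done → E.
Now B, F and I have their prerequisites met. B is listed earlier, so B next.
Now F and I have their prerequisites met. F is listed earlier, so F next.
I is the only step now ready → I.
D is the only step now ready → D.
G needed B and D, now all done → G.
C is the only step now ready → C.

A, H, E, B, F, I, D, G, C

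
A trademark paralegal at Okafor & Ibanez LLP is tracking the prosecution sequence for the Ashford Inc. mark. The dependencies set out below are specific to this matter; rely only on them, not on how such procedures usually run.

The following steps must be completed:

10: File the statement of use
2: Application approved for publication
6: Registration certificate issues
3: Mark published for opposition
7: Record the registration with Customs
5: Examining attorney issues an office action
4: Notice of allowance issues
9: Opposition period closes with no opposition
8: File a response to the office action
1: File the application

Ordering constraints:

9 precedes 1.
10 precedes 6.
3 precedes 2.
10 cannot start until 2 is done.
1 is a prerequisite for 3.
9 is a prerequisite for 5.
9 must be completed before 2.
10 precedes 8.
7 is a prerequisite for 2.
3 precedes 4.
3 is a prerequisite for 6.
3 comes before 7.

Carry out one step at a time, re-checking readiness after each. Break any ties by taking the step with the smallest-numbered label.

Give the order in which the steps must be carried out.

9 1 3 4 5 7 2 10 6 8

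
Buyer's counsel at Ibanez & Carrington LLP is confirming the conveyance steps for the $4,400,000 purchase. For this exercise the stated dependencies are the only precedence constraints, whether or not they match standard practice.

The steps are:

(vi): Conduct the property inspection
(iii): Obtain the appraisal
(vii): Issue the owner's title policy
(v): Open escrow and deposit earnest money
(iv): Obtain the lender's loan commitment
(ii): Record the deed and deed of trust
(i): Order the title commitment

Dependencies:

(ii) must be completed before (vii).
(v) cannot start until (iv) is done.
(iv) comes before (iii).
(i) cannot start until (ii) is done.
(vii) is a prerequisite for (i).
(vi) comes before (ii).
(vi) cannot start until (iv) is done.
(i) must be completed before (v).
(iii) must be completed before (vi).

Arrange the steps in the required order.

Only (iv) has no prerequisites, so it is first.
(iii) needed (iv), now all done → (iii).
Next only (vi) has its prerequisites met → (vi).
Next only (ii) has its prerequisites met → (ii).
(vii) needed (ii), now all done → (vii).
Next only (i) has its prerequisites met → (i).
That leaves (v) as the only ready step → (v).

(iv), (iii), (vi), (ii), (vii), (i), (v)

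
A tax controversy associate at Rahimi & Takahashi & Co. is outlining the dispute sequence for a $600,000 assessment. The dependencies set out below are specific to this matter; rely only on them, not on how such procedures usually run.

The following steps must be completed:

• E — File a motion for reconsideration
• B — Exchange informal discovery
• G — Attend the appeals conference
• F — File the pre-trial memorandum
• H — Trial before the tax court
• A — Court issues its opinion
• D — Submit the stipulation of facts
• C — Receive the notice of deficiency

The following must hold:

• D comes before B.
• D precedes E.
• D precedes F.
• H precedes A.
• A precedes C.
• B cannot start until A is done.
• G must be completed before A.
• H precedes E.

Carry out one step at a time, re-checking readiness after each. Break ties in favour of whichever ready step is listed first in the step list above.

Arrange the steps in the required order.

G, H, A, D, E, B, F, C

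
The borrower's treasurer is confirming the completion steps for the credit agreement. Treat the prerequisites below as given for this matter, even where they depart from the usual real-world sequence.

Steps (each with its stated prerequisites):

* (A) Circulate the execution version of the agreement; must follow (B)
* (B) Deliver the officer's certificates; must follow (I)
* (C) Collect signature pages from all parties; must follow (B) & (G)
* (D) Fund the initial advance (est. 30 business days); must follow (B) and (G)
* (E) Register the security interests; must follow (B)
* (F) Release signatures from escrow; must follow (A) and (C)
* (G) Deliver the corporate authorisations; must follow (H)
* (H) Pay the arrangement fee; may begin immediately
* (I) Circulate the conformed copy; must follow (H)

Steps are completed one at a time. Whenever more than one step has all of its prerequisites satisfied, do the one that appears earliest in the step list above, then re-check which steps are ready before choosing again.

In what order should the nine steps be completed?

(H) (G) (I) (B) (A) (C) (D) (E) (F)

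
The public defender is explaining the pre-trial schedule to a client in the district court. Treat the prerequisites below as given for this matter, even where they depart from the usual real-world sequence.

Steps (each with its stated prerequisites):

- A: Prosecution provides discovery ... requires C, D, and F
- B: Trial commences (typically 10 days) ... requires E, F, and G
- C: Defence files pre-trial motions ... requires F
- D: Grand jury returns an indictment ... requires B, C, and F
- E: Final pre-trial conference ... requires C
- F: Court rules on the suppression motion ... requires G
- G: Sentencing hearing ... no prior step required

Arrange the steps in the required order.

G is the only step with nothing outstanding, so it goes first.
F needed G, now all done → F.
C needed F, now all done → C.
E needed C, now all done → E.
Next only B has its prerequisites met → B.
That leaves D as the only ready step → D.
A needed C, D and F, now all done → A.

G, F, C, E, B, D, A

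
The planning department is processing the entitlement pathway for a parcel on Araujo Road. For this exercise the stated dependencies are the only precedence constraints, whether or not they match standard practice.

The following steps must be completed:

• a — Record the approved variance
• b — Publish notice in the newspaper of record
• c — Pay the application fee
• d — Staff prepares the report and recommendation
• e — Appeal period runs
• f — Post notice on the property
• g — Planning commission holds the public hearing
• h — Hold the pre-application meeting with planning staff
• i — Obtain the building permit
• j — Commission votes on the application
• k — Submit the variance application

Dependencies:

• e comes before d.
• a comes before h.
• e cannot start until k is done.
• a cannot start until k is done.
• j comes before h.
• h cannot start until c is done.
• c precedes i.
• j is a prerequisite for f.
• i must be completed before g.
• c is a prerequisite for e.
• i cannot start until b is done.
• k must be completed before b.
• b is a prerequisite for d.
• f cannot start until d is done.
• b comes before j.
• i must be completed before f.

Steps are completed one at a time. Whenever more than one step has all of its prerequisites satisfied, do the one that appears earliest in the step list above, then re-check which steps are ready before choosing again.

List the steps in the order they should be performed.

Nothing is required for c and k. c is listed earlier → c first.
k is the only step now ready → k.
Ready: a, b and e. a is listed earlier → a.
b and e are both available; b is listed earlier → b.
Ready: e, i and j. e is listed earlier → e.
Now d, i and j have their prerequisites met. d is listed earlier, so d next.
Ready: i and j. i is listed earlier → i.
g and j are both available; g is listed earlier → g.
j needed b, now all done → j.
Now f and h have their prerequisites met. f is listed earlier, so f next.
Next only h has its prerequisites met → h.

c, k, a, b, e, d, i, g, j, f, h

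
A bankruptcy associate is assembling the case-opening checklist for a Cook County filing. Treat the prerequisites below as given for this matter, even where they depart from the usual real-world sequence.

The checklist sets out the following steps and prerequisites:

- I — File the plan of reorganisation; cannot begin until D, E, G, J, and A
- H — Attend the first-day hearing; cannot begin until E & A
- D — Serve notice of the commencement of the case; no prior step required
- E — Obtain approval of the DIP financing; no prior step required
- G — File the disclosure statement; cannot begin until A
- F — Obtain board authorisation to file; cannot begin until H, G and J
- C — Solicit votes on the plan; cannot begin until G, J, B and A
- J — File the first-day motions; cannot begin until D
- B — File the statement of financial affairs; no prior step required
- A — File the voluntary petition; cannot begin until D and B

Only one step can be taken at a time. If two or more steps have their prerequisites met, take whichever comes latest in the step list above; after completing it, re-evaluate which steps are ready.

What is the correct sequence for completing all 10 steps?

Nothing is required for B, E and D. B is listed later → B first.
Now E and D have their prerequisites met. E is listed later, so E next.
That leaves D as the only ready step → D.
Ready: A and J. A is listed later → A.
J, G and H are all available; J is listed later → J.
Ready: G and H. G is listed later → G.
C and I now also ready, so the ready set is {C, H, I}; C is listed later → C.
Ready: H and I. H is listed later → H.
F and I are both available; F is listed later → F.
Next only I has its prerequisites met → I.

B E D A J G C H F I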